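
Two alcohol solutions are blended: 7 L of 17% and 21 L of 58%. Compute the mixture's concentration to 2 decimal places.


Solute in mixture 1 = 17% of 7 L = 7*17/100 = 119/100 L
Solute in mixture 2 = 58% of 21 L = 21*58/100 = 609/50 L
Total solute = 119/100 + 609/50 = 1337/100 L
Total volume = 7 + 21 = 28 L
Final concentration = 1337/100/28 * 100 = 47.75%

47.75


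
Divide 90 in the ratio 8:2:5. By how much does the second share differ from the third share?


Total parts = 8 + 2 + 5 = 15
Value per part = 90 / 15 = 6
Shares: 8*6=48, 2*6=12, 5*6=30
Second share = 12, third share = 30
Difference = |12 - 30| = 18

18


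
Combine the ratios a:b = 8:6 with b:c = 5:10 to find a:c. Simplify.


Given a:b = 8:6 and b:c = 5:10
Make b consistent. Multiply first ratio by 5: a:b = 40:30
Multiply second ratio by 6: b:c = 30:60
Now b = 30 in both, so a:b:c = 40:30:60
Therefore a:c = 40:60
Simplify by GCD: a:c = 2:3

2:3


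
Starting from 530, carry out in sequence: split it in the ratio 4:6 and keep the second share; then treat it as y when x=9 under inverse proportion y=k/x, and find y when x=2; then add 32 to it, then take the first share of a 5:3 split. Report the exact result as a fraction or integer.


Start with 530.
Step 1: Split 4:6, second share = 530 * 6/10 = 318
Step 2: Inverse prop: k = (318)*9; new y = k/2 = 318*9/2 = 1431
Step 3: Add 32: 1431+32=1463; split 5:3 first = 1463*5/8 = 7315/8
Final result = 7315/8

7315/8


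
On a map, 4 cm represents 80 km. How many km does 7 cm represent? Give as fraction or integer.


Map scale: 4 cm = 80 km
Measured distance on map = 7 cm
Set up proportion: 7 * 80 / 4
= 560 / 4
= 140 km

140


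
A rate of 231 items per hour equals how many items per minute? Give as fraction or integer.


Converting from per hour to per minute
Rate = 231 items per hour
Divide by 60: 231/60
= 77/20 items per minute

77/20


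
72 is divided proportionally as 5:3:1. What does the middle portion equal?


Ratio = 5:3:1
Total parts = 5 + 3 + 1 = 9
Value per part = 72 / 9 = 8
First share = 5 * 8 = 40
Middle share = 3 * 8 = 24
Third share = 1 * 8 = 8

24


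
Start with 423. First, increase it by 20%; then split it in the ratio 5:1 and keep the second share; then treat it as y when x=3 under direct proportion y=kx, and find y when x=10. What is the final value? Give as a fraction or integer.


Start with 423.
Step 1: Increase by 20%: 423 * 120/100 = 2538/5
Step 2: Split 5:1, second share = 2538/5 * 1/6 = 423/5
Step 3: Direct prop: k = (423/5)/3; new y = k*10 = 423/5*10/3 = 282
Final result = 282

282


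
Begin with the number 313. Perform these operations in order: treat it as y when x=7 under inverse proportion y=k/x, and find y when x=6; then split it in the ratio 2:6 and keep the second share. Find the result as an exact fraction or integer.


Start with 313.
Step 1: Inverse prop: k = (313)*7; new y = k/6 = 313*7/6 = 2191/6
Step 2: Split 2:6, second share = 2191/6 * 6/8 = 2191/8
Final result = 2191/8

2191/8


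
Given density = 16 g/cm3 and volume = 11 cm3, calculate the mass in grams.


Using mass = density * volume
Density = 16 g/cm3
Volume = 11 cm3
Mass = 16 * 11
= 176 g

176


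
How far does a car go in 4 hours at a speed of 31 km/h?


Using distance = speed * time
Speed = 31 km/h
Time = 4 hours
Distance = 31 * 4
= 124 km

124


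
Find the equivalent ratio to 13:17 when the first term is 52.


Original ratio: 13:17
First term target: 52
Scale factor = 52 / 13 = 4
Multiply second term: 17 * 4 = 68
Equivalent ratio = 52:68

52:68


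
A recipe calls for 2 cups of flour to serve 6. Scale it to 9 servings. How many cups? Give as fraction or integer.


Original: 2 cups for 6 servings
Target servings = 9
Scaling factor = 9/6
New amount = 2 * 9/6
= 18/6
= 3 cups

3


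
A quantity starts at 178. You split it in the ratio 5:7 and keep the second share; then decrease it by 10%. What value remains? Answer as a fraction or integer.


Start with 178.
Step 1: Split 5:7, second share = 178 * 7/12 = 623/6
Step 2: Decrease by 10%: 623/6 * 90/100 = 1869/20
Final result = 1869/20

1869/20


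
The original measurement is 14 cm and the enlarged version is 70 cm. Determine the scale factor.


Original length = 14 cm
Scaled length = 70 cm
Scale factor = 70 / 14
= 5

5


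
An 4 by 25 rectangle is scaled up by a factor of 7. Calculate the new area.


Original dimensions: 4 x 25
Enlargement factor = 7
New width = 4 * 7 = 28
New height = 25 * 7 = 175
New area = 28 * 175 = 4900

4900


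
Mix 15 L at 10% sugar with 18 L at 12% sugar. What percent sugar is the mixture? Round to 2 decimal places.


Solute in mixture 1 = 10% of 15 L = 15*10/100 = 3/2 L
Solute in mixture 2 = 12% of 18 L = 18*12/100 = 54/25 L
Total solute = 3/2 + 54/25 = 183/50 L
Total volume = 15 + 18 = 33 L
Final concentration = 183/50/33 * 100 = 11.09%

11.09


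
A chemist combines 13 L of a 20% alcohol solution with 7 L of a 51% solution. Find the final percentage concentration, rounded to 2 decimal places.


Solute in mixture 1 = 20% of 13 L = 13*20/100 = 13/5 L
Solute in mixture 2 = 51% of 7 L = 7*51/100 = 357/100 L
Total solute = 13/5 + 357/100 = 617/100 L
Total volume = 13 + 7 = 20 L
Final concentration = 617/100/20 * 100 = 30.85%

30.85


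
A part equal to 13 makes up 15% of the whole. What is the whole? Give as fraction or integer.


Given: 13 is 15% of the whole
Set up: 13 = 15/100 * whole
whole = 13 * 100 / 15
whole = 1300 / 15
whole = 260/3

260/3


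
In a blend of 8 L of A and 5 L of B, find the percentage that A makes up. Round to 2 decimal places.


Volume of A = 8 L
Volume of B = 5 L
Total volume = 8 + 5 = 13 L
Percentage of A = (8/13) * 100
= 61.54%

61.54


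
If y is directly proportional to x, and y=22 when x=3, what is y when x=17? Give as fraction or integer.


Direct proportion: y = kx
Find k: k = 22/3 = 22/3
Compute y at x=17: y = 22/3 * 17
y = 374/3

374/3


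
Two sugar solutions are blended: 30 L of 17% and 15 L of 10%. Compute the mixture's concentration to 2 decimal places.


Solute in mixture 1 = 17% of 30 L = 30*17/100 = 51/10 L
Solute in mixture 2 = 10% of 15 L = 15*10/100 = 3/2 L
Total solute = 51/10 + 3/2 = 33/5 L
Total volume = 30 + 15 = 45 L
Final concentration = 33/5/45 * 100 = 14.67%

14.67


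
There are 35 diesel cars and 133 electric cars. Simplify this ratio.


Find GCD(35, 133)
GCD = 7
Divide both by 7: 35/7 = 5, 133/7 = 19
Simplified ratio = 5:19

5:19


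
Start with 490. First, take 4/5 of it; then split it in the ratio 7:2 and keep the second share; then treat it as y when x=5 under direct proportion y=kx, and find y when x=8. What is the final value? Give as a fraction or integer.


Start with 490.
Step 1: Take 4/5: 490 * 4/5 = 392
Step 2: Split 7:2, second share = 392 * 2/9 = 784/9
Step 3: Direct prop: k = (784/9)/5; new y = k*8 = 784/9*8/5 = 6272/45
Final result = 6272/45

6272/45


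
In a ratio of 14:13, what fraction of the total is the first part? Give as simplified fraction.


Total parts = 14 + 13 = 27
First part fraction = 14/27
Simplify: 14/27 = 14/27

14/27


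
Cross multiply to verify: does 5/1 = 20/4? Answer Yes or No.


Cross multiply to check 5/1 = 20/4
Left cross product: 5 * 4 = 20
Right cross product: 1 * 20 = 20
20 = 20
Equal, so proportions match => Yes

Yes


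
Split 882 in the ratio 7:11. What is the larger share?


Total parts = 7 + 11 = 18
Value per part = 882 / 18 = 49
First share = 7 * 49 = 343
Second share = 11 * 49 = 539
Larger share = 539

539


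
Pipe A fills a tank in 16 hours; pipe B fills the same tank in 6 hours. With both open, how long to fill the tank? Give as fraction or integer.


Rate of A = 1/16 job per hour
Rate of B = 1/6 job per hour
Combined rate = 1/16 + 1/6
Find common denominator: (6 + 16)/(16*6) = 22/96
Combined rate = 11/48 job per hour
Time together = 1 / (11/48) = 48/11 hours

48/11


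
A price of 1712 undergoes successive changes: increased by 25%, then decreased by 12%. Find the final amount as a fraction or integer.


Start: 1712
Step 1: increase by 25% => multiply by 125/100
  1712 * 125/100 = 2140
Step 2: decrease by 12% => multiply by 88/100
  2140 * 88/100 = 9416/5
Final value = 9416/5

9416/5


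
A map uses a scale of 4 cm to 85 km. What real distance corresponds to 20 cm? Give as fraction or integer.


Map scale: 4 cm = 85 km
Measured distance on map = 20 cm
Set up proportion: 20 * 85 / 4
= 1700 / 4
= 425 km

425


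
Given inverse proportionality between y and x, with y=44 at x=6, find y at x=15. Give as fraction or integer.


Inverse proportion: y = k/x
Find k: k = 6 * 44 = 264
Compute y at x=15: y = 264/15
y = 88/5

88/5


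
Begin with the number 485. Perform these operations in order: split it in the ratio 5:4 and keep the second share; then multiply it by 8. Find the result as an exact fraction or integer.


Start with 485.
Step 1: Split 5:4, second share = 485 * 4/9 = 1940/9
Step 2: Multiply by 8: 1940/9 * 8 = 15520/9
Final result = 15520/9

15520/9


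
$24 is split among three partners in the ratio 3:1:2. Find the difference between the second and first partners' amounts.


Total parts = 3 + 1 + 2 = 6
Value per part = 24 / 6 = 4
Shares: 3*4=12, 1*4=4, 2*4=8
Second share = 4, first share = 12
Difference = |4 - 12| = 8

8


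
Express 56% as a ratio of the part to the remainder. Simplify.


Part = 56%, Remainder = 44%
Ratio = 56:44
GCD(56, 44) = 4
Simplify: 14:11 = 14:11

14:11


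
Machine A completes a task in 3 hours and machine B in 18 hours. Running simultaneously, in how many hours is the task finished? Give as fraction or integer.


Rate of A = 1/3 job per hour
Rate of B = 1/18 job per hour
Combined rate = 1/3 + 1/18
Find common denominator: (18 + 3)/(3*18) = 21/54
Combined rate = 7/18 job per hour
Time together = 1 / (7/18) = 18/7 hours

18/7


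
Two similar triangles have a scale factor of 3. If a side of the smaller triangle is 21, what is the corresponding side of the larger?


Similar triangles have proportional sides
Scale factor = 3
Smaller side = 21
Corresponding larger side = 21 * 3
= 63

63


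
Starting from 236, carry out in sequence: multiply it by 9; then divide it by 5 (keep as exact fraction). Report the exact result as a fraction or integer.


Start with 236.
Step 1: Multiply by 9: 236 * 9 = 2124
Step 2: Divide by 5: 2124 / 5 = 2124/5
Final result = 2124/5

2124/5


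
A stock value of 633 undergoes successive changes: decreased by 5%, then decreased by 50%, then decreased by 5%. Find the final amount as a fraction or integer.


Start: 633
Step 1: decrease by 5% => multiply by 95/100
  633 * 95/100 = 12027/20
Step 2: decrease by 50% => multiply by 50/100
  12027/20 * 50/100 = 12027/40
Step 3: decrease by 5% => multiply by 95/100
  12027/40 * 95/100 = 228513/800
Final value = 228513/800

228513/800


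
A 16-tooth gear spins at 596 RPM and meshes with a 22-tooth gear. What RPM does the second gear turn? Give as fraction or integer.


Gear ratio: teeth_A * RPM_A = teeth_B * RPM_B
16 * 596 = 22 * RPM_B
9536 = 22 * RPM_B
RPM_B = 9536 / 22
RPM_B = 4768/11

4768/11


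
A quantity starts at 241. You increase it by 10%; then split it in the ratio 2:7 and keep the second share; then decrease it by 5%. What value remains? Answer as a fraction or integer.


Start with 241.
Step 1: Increase by 10%: 241 * 110/100 = 2651/10
Step 2: Split 2:7, second share = 2651/10 * 7/9 = 18557/90
Step 3: Decrease by 5%: 18557/90 * 95/100 = 352583/1800
Final result = 352583/1800

352583/1800


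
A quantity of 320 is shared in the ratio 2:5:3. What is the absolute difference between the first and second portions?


Total parts = 2 + 5 + 3 = 10
Value per part = 320 / 10 = 32
Shares: 2*32=64, 5*32=160, 3*32=96
First share = 64, second share = 160
Difference = |64 - 160| = 96

96


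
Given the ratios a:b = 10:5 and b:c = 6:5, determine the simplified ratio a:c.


Given a:b = 10:5 and b:c = 6:5
Make b consistent. Multiply first ratio by 6: a:b = 60:30
Multiply second ratio by 5: b:c = 30:25
Now b = 30 in both, so a:b:c = 60:30:25
Therefore a:c = 60:25
Simplify by GCD: a:c = 12:5

12:5


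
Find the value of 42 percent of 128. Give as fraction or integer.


Compute 42% of 128
Convert percentage: 42% = 42/100
Multiply: 128 * 42/100
= 5376/100
= 1344/25

1344/25


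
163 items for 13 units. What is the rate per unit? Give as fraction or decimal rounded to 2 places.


Total items = 163
Number of units = 13
Unit rate = 163 / 13
= 12.54 items per unit

12.54


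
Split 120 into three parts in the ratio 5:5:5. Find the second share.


Ratio = 5:5:5
Total parts = 5 + 5 + 5 = 15
Value per part = 120 / 15 = 8
First share = 5 * 8 = 40
Middle share = 5 * 8 = 40
Third share = 5 * 8 = 40

40


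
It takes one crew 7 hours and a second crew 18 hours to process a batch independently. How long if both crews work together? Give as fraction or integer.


Rate of A = 1/7 job per hour
Rate of B = 1/18 job per hour
Combined rate = 1/7 + 1/18
Find common denominator: (18 + 7)/(7*18) = 25/126
Combined rate = 25/126 job per hour
Time together = 1 / (25/126) = 126/25 hours

126/25


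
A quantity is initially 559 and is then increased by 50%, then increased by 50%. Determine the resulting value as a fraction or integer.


Start: 559
Step 1: increase by 50% => multiply by 150/100
  559 * 150/100 = 1677/2
Step 2: increase by 50% => multiply by 150/100
  1677/2 * 150/100 = 5031/4
Final value = 5031/4

5031/4


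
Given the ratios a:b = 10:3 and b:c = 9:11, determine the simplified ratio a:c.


Given a:b = 10:3 and b:c = 9:11
Make b consistent. Multiply first ratio by 9: a:b = 90:27
Multiply second ratio by 3: b:c = 27:33
Now b = 27 in both, so a:b:c = 90:27:33
Therefore a:c = 90:33
Simplify by GCD: a:c = 30:11

30:11


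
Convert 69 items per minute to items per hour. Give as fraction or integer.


Converting from per minute to per hour
Rate = 69 items per minute
Multiply by 60: 69 * 60
= 4140 items per hour

4140


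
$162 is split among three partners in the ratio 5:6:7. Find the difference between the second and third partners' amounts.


Total parts = 5 + 6 + 7 = 18
Value per part = 162 / 18 = 9
Shares: 5*9=45, 6*9=54, 7*9=63
Second share = 54, third share = 63
Difference = |54 - 63| = 9

9


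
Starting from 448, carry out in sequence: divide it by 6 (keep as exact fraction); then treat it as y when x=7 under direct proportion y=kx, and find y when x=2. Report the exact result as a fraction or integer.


Start with 448.
Step 1: Divide by 6: 448 / 6 = 224/3
Step 2: Direct prop: k = (224/3)/7; new y = k*2 = 224/3*2/7 = 64/3
Final result = 64/3

64/3


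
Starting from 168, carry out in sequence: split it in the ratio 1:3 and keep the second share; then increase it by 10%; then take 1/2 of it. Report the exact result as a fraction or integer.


Start with 168.
Step 1: Split 1:3, second share = 168 * 3/4 = 126
Step 2: Increase by 10%: 126 * 110/100 = 693/5
Step 3: Take 1/2: 693/5 * 1/2 = 693/10
Final result = 693/10

693/10


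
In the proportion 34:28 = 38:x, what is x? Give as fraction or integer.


Setting up: 34/28 = 38/x
Cross multiply: 34 * x = 28 * 38
34x = 1064
x = 1064/34
x = 532/17

532/17


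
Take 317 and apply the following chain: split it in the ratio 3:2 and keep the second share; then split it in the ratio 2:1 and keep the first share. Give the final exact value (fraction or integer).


Start with 317.
Step 1: Split 3:2, second share = 317 * 2/5 = 634/5
Step 2: Split 2:1, first share = 634/5 * 2/3 = 1268/15
Final result = 1268/15

1268/15


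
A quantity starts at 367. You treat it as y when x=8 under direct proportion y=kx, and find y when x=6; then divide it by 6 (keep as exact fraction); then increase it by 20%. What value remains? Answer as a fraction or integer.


Start with 367.
Step 1: Direct prop: k = (367)/8; new y = k*6 = 367*6/8 = 1101/4
Step 2: Divide by 6: 1101/4 / 6 = 367/8
Step 3: Increase by 20%: 367/8 * 120/100 = 1101/20
Final result = 1101/20

1101/20


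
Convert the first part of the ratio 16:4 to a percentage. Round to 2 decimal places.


Total parts = 16 + 4 = 20
First part fraction = 16/20
Percentage = (16/20) * 100
= 0.8 * 100
= 80.00%

80.00


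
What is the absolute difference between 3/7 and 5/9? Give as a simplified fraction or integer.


Simplify: 3/7 = 3/7 and 5/9 = 5/9
Find common denominator: LCD = 63
Convert: 27/63 and 35/63
Difference = |27 - 35|/63 = 8/63
Simplified = 8/63

8/63


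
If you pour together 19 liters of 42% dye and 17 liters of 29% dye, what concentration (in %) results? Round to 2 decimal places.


Solute in mixture 1 = 42% of 19 L = 19*42/100 = 399/50 L
Solute in mixture 2 = 29% of 17 L = 17*29/100 = 493/100 L
Total solute = 399/50 + 493/100 = 1291/100 L
Total volume = 19 + 17 = 36 L
Final concentration = 1291/100/36 * 100 = 35.86%

35.86


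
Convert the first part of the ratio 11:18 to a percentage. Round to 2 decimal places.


Total parts = 11 + 18 = 29
First part fraction = 11/29
Percentage = (11/29) * 100
= 0.37931 * 100
= 37.93%

37.93


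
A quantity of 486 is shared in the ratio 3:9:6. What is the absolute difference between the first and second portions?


Total parts = 3 + 9 + 6 = 18
Value per part = 486 / 18 = 27
Shares: 3*27=81, 9*27=243, 6*27=162
First share = 81, second share = 243
Difference = |81 - 243| = 162

162


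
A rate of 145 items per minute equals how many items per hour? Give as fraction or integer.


Converting from per minute to per hour
Rate = 145 items per minute
Multiply by 60: 145 * 60
= 8700 items per hour

8700


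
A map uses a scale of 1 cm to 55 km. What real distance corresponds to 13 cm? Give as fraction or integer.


Map scale: 1 cm = 55 km
Measured distance on map = 13 cm
Set up proportion: 13 * 55 / 1
= 715 / 1
= 715 km

715


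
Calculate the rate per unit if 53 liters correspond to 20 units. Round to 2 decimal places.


Total liters = 53
Number of units = 20
Unit rate = 53 / 20
= 2.65 liters per unit

2.65


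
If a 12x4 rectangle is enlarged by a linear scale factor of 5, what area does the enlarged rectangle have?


Original dimensions: 12 x 4
Enlargement factor = 5
New width = 12 * 5 = 60
New height = 4 * 5 = 20
New area = 60 * 20 = 1200

1200


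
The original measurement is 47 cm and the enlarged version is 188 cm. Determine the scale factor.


Original length = 47 cm
Scaled length = 188 cm
Scale factor = 188 / 47
= 4

4


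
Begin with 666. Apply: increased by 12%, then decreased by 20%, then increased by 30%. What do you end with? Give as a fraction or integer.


Start: 666
Step 1: increase by 12% => multiply by 112/100
  666 * 112/100 = 18648/25
Step 2: decrease by 20% => multiply by 80/100
  18648/25 * 80/100 = 74592/125
Step 3: increase by 30% => multiply by 130/100
  74592/125 * 130/100 = 484848/625
Final value = 484848/625

484848/625


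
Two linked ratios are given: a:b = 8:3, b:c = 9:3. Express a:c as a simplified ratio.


Given a:b = 8:3 and b:c = 9:3
Make b consistent. Multiply first ratio by 9: a:b = 72:27
Multiply second ratio by 3: b:c = 27:9
Now b = 27 in both, so a:b:c = 72:27:9
Therefore a:c = 72:9
Simplify by GCD: a:c = 8:1

8:1


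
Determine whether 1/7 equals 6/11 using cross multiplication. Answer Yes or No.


Cross multiply to check 1/7 = 6/11
Left cross product: 1 * 11 = 11
Right cross product: 7 * 6 = 42
11 != 42
Not equal, so proportions differ => No

No


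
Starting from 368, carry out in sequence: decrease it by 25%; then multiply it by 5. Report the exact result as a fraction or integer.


Start with 368.
Step 1: Decrease by 25%: 368 * 75/100 = 276
Step 2: Multiply by 5: 276 * 5 = 1380
Final result = 1380

1380


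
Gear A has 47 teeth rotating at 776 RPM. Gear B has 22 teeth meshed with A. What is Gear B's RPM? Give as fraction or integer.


Gear ratio: teeth_A * RPM_A = teeth_B * RPM_B
47 * 776 = 22 * RPM_B
36472 = 22 * RPM_B
RPM_B = 36472 / 22
RPM_B = 18236/11

18236/11


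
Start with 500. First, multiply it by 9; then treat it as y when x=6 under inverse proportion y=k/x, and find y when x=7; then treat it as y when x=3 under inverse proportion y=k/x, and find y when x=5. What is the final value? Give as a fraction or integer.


Start with 500.
Step 1: Multiply by 9: 500 * 9 = 4500
Step 2: Inverse prop: k = (4500)*6; new y = k/7 = 4500*6/7 = 27000/7
Step 3: Inverse prop: k = (27000/7)*3; new y = k/5 = 27000/7*3/5 = 16200/7
Final result = 16200/7

16200/7


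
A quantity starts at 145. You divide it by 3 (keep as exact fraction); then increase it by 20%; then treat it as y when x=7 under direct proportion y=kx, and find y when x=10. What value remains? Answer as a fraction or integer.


Start with 145.
Step 1: Divide by 3: 145 / 3 = 145/3
Step 2: Increase by 20%: 145/3 * 120/100 = 58
Step 3: Direct prop: k = (58)/7; new y = k*10 = 58*10/7 = 580/7
Final result = 580/7

580/7


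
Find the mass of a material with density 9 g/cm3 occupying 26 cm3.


Using mass = density * volume
Density = 9 g/cm3
Volume = 26 cm3
Mass = 9 * 26
= 234 g

234


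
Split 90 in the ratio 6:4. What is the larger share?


Total parts = 6 + 4 = 10
Value per part = 90 / 10 = 9
First share = 6 * 9 = 54
Second share = 4 * 9 = 36
Larger share = 54

54


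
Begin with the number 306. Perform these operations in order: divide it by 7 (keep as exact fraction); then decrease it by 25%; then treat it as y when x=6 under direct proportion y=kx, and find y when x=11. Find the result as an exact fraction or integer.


Start with 306.
Step 1: Divide by 7: 306 / 7 = 306/7
Step 2: Decrease by 25%: 306/7 * 75/100 = 459/14
Step 3: Direct prop: k = (459/14)/6; new y = k*11 = 459/14*11/6 = 1683/28
Final result = 1683/28

1683/28


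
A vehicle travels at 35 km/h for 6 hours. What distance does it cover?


Using distance = speed * time
Speed = 35 km/h
Time = 6 hours
Distance = 35 * 6
= 210 km

210


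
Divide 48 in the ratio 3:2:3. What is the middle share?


Ratio = 3:2:3
Total parts = 3 + 2 + 3 = 8
Value per part = 48 / 8 = 6
First share = 3 * 6 = 18
Middle share = 2 * 6 = 12
Third share = 3 * 6 = 18

12


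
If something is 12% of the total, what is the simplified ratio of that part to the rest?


Part = 12%, Remainder = 88%
Ratio = 12:88
GCD(12, 88) = 4
Simplify: 3:22 = 3:22

3:22


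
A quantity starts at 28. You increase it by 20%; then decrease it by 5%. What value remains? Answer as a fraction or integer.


Start with 28.
Step 1: Increase by 20%: 28 * 120/100 = 168/5
Step 2: Decrease by 5%: 168/5 * 95/100 = 798/25
Final result = 798/25

798/25


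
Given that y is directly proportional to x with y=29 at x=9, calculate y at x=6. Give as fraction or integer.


Direct proportion: y = kx
Find k: k = 29/9 = 29/9
Compute y at x=6: y = 29/9 * 6
y = 58/3

58/3


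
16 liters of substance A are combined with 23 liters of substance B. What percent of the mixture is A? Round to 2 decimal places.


Volume of A = 16 L
Volume of B = 23 L
Total volume = 16 + 23 = 39 L
Percentage of A = (16/39) * 100
= 41.03%

41.03


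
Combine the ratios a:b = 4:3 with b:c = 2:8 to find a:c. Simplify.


Given a:b = 4:3 and b:c = 2:8
Make b consistent. Multiply first ratio by 2: a:b = 8:6
Multiply second ratio by 3: b:c = 6:24
Now b = 6 in both, so a:b:c = 8:6:24
Therefore a:c = 8:24
Simplify by GCD: a:c = 1:3

1:3


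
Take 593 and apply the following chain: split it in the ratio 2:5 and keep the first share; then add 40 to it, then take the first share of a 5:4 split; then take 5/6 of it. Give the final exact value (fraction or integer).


Start with 593.
Step 1: Split 2:5, first share = 593 * 2/7 = 1186/7
Step 2: Add 40: 1186/7+40=1466/7; split 5:4 first = 1466/7*5/9 = 7330/63
Step 3: Take 5/6: 7330/63 * 5/6 = 18325/189
Final result = 18325/189

18325/189


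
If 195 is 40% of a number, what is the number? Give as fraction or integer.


Given: 195 is 40% of the whole
Set up: 195 = 40/100 * whole
whole = 195 * 100 / 40
whole = 19500 / 40
whole = 975/2

975/2


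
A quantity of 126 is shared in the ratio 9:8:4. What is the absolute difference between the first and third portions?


Total parts = 9 + 8 + 4 = 21
Value per part = 126 / 21 = 6
Shares: 9*6=54, 8*6=48, 4*6=24
First share = 54, third share = 24
Difference = |54 - 24| = 30

30


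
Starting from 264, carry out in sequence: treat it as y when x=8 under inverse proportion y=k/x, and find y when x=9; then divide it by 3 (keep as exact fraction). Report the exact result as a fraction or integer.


Start with 264.
Step 1: Inverse prop: k = (264)*8; new y = k/9 = 264*8/9 = 704/3
Step 2: Divide by 3: 704/3 / 3 = 704/9
Final result = 704/9

704/9


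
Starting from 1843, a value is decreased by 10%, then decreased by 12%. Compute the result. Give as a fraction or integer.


Start: 1843
Step 1: decrease by 10% => multiply by 90/100
  1843 * 90/100 = 16587/10
Step 2: decrease by 12% => multiply by 88/100
  16587/10 * 88/100 = 182457/125
Final value = 182457/125

182457/125


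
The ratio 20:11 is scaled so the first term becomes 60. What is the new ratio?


Original ratio: 20:11
First term target: 60
Scale factor = 60 / 20 = 3
Multiply second term: 11 * 3 = 33
Equivalent ratio = 60:33

60:33


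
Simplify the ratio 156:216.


Find GCD(156, 216)
GCD = 12
Divide both by 12: 156/12 = 13, 216/12 = 18
Simplified ratio = 13:18

13:18


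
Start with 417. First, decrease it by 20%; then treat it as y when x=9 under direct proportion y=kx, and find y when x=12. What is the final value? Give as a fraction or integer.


Start with 417.
Step 1: Decrease by 20%: 417 * 80/100 = 1668/5
Step 2: Direct prop: k = (1668/5)/9; new y = k*12 = 1668/5*12/9 = 2224/5
Final result = 2224/5

2224/5


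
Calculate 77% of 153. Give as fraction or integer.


Compute 77% of 153
Convert percentage: 77% = 77/100
Multiply: 153 * 77/100
= 11781/100
= 11781/100

11781/100


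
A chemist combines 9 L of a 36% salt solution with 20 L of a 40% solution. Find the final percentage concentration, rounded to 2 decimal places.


Solute in mixture 1 = 36% of 9 L = 9*36/100 = 81/25 L
Solute in mixture 2 = 40% of 20 L = 20*40/100 = 8 L
Total solute = 81/25 + 8 = 281/25 L
Total volume = 9 + 20 = 29 L
Final concentration = 281/25/29 * 100 = 38.76%

38.76


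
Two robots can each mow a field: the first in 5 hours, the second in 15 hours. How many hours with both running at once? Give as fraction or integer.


Rate of A = 1/5 job per hour
Rate of B = 1/15 job per hour
Combined rate = 1/5 + 1/15
Find common denominator: (15 + 5)/(5*15) = 20/75
Combined rate = 4/15 job per hour
Time together = 1 / (4/15) = 15/4 hours

15/4


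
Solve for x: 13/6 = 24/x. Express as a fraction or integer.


Setting up: 13/6 = 24/x
Cross multiply: 13 * x = 6 * 24
13x = 144
x = 144/13
x = 144/13

144/13


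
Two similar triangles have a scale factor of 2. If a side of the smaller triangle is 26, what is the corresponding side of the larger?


Similar triangles have proportional sides
Scale factor = 2
Smaller side = 26
Corresponding larger side = 26 * 2
= 52

52


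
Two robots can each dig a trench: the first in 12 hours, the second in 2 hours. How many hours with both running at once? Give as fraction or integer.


Rate of A = 1/12 job per hour
Rate of B = 1/2 job per hour
Combined rate = 1/12 + 1/2
Find common denominator: (2 + 12)/(12*2) = 14/24
Combined rate = 7/12 job per hour
Time together = 1 / (7/12) = 12/7 hours

12/7


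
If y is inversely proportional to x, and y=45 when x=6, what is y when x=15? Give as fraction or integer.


Inverse proportion: y = k/x
Find k: k = 6 * 45 = 270
Compute y at x=15: y = 270/15
y = 18

18


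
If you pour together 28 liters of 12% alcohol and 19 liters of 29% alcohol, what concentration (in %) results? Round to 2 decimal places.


Solute in mixture 1 = 12% of 28 L = 28*12/100 = 84/25 L
Solute in mixture 2 = 29% of 19 L = 19*29/100 = 551/100 L
Total solute = 84/25 + 551/100 = 887/100 L
Total volume = 28 + 19 = 47 L
Final concentration = 887/100/47 * 100 = 18.87%

18.87


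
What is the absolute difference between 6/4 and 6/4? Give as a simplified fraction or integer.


Simplify: 6/4 = 3/2 and 6/4 = 3/2
Find common denominator: LCD = 2
Convert: 3/2 and 3/2
Difference = |3 - 3|/2 = 0/2
Simplified = 0

0


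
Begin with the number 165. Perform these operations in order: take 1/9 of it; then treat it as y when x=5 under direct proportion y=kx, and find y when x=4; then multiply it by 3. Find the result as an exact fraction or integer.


Start with 165.
Step 1: Take 1/9: 165 * 1/9 = 55/3
Step 2: Direct prop: k = (55/3)/5; new y = k*4 = 55/3*4/5 = 44/3
Step 3: Multiply by 3: 44/3 * 3 = 44
Final result = 44

44


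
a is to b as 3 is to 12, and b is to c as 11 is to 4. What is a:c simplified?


Given a:b = 3:12 and b:c = 11:4
Make b consistent. Multiply first ratio by 11: a:b = 33:132
Multiply second ratio by 12: b:c = 132:48
Now b = 132 in both, so a:b:c = 33:132:48
Therefore a:c = 33:48
Simplify by GCD: a:c = 11:16

11:16


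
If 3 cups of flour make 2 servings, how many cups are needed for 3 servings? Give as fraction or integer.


Original: 3 cups for 2 servings
Target servings = 3
Scaling factor = 3/2
New amount = 3 * 3/2
= 9/2
= 9/2 cups

9/2


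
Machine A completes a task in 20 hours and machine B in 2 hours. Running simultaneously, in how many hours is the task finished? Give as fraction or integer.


Rate of A = 1/20 job per hour
Rate of B = 1/2 job per hour
Combined rate = 1/20 + 1/2
Find common denominator: (2 + 20)/(20*2) = 22/40
Combined rate = 11/20 job per hour
Time together = 1 / (11/20) = 20/11 hours

20/11


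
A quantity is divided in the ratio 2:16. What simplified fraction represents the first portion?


Total parts = 2 + 16 = 18
First part fraction = 2/18
Simplify: 2/18 = 1/9

1/9


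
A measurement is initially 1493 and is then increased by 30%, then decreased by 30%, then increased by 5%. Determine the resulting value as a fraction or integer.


Start: 1493
Step 1: increase by 30% => multiply by 130/100
  1493 * 130/100 = 19409/10
Step 2: decrease by 30% => multiply by 70/100
  19409/10 * 70/100 = 135863/100
Step 3: increase by 5% => multiply by 105/100
  135863/100 * 105/100 = 2853123/2000
Final value = 2853123/2000

2853123/2000


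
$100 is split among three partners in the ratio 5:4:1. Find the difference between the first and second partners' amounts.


Total parts = 5 + 4 + 1 = 10
Value per part = 100 / 10 = 10
Shares: 5*10=50, 4*10=40, 1*10=10
First share = 50, second share = 40
Difference = |50 - 40| = 10

10


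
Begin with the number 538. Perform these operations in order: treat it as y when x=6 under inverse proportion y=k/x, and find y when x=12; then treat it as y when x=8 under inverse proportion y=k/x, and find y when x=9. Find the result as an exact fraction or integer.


Start with 538.
Step 1: Inverse prop: k = (538)*6; new y = k/12 = 538*6/12 = 269
Step 2: Inverse prop: k = (269)*8; new y = k/9 = 269*8/9 = 2152/9
Final result = 2152/9

2152/9


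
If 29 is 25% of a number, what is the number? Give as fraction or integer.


Given: 29 is 25% of the whole
Set up: 29 = 25/100 * whole
whole = 29 * 100 / 25
whole = 2900 / 25
whole = 116

116


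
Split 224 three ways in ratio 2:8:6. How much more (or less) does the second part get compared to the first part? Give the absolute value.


Total parts = 2 + 8 + 6 = 16
Value per part = 224 / 16 = 14
Shares: 2*14=28, 8*14=112, 6*14=84
Second share = 112, first share = 28
Difference = |112 - 28| = 84

84


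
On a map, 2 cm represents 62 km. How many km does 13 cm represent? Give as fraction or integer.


Map scale: 2 cm = 62 km
Measured distance on map = 13 cm
Set up proportion: 13 * 62 / 2
= 806 / 2
= 403 km

403


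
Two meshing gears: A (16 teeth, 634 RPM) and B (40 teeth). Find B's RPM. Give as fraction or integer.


Gear ratio: teeth_A * RPM_A = teeth_B * RPM_B
16 * 634 = 40 * RPM_B
10144 = 40 * RPM_B
RPM_B = 10144 / 40
RPM_B = 1268/5

1268/5


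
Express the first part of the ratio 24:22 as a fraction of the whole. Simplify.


Total parts = 24 + 22 = 46
First part fraction = 24/46
Simplify: 24/46 = 12/23

12/23


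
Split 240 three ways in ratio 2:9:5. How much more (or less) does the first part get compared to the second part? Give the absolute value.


Total parts = 2 + 9 + 5 = 16
Value per part = 240 / 16 = 15
Shares: 2*15=30, 9*15=135, 5*15=75
First share = 30, second share = 135
Difference = |30 - 135| = 105

105


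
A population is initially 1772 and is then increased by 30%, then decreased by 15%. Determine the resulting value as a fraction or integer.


Start: 1772
Step 1: increase by 30% => multiply by 130/100
  1772 * 130/100 = 11518/5
Step 2: decrease by 15% => multiply by 85/100
  11518/5 * 85/100 = 97903/50
Final value = 97903/50

97903/50


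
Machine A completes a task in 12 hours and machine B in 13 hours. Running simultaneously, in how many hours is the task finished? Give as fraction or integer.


Rate of A = 1/12 job per hour
Rate of B = 1/13 job per hour
Combined rate = 1/12 + 1/13
Find common denominator: (13 + 12)/(12*13) = 25/156
Combined rate = 25/156 job per hour
Time together = 1 / (25/156) = 156/25 hours

156/25


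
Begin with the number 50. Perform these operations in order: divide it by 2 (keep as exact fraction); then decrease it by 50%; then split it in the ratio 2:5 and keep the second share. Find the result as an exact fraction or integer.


Start with 50.
Step 1: Divide by 2: 50 / 2 = 25
Step 2: Decrease by 50%: 25 * 50/100 = 25/2
Step 3: Split 2:5, second share = 25/2 * 5/7 = 125/14
Final result = 125/14

125/14


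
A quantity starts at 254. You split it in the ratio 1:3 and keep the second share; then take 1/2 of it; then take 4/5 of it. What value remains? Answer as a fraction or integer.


Start with 254.
Step 1: Split 1:3, second share = 254 * 3/4 = 381/2
Step 2: Take 1/2: 381/2 * 1/2 = 381/4
Step 3: Take 4/5: 381/4 * 4/5 = 381/5
Final result = 381/5

381/5


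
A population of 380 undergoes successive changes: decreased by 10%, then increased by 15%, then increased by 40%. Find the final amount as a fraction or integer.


Start: 380
Step 1: decrease by 10% => multiply by 90/100
  380 * 90/100 = 342
Step 2: increase by 15% => multiply by 115/100
  342 * 115/100 = 3933/10
Step 3: increase by 40% => multiply by 140/100
  3933/10 * 140/100 = 27531/50
Final value = 27531/50

27531/50


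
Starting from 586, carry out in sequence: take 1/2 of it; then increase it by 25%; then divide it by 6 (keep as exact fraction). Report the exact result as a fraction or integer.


Start with 586.
Step 1: Take 1/2: 586 * 1/2 = 293
Step 2: Increase by 25%: 293 * 125/100 = 1465/4
Step 3: Divide by 6: 1465/4 / 6 = 1465/24
Final result = 1465/24

1465/24


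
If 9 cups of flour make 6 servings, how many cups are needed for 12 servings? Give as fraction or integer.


Original: 9 cups for 6 servings
Target servings = 12
Scaling factor = 12/6
New amount = 9 * 12/6
= 108/6
= 18 cups

18


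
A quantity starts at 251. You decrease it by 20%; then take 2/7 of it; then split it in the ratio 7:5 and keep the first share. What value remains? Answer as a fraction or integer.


Start with 251.
Step 1: Decrease by 20%: 251 * 80/100 = 1004/5
Step 2: Take 2/7: 1004/5 * 2/7 = 2008/35
Step 3: Split 7:5, first share = 2008/35 * 7/12 = 502/15
Final result = 502/15

502/15


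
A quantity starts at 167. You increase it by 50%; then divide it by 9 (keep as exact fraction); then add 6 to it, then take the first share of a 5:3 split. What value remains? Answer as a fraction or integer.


Start with 167.
Step 1: Increase by 50%: 167 * 150/100 = 501/2
Step 2: Divide by 9: 501/2 / 9 = 167/6
Step 3: Add 6: 167/6+6=203/6; split 5:3 first = 203/6*5/8 = 1015/48
Final result = 1015/48

1015/48


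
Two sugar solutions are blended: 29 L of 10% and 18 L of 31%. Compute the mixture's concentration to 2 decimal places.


Solute in mixture 1 = 10% of 29 L = 29*10/100 = 29/10 L
Solute in mixture 2 = 31% of 18 L = 18*31/100 = 279/50 L
Total solute = 29/10 + 279/50 = 212/25 L
Total volume = 29 + 18 = 47 L
Final concentration = 212/25/47 * 100 = 18.04%

18.04


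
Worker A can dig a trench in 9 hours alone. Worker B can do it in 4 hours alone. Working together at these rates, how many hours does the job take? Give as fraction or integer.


Rate of A = 1/9 job per hour
Rate of B = 1/4 job per hour
Combined rate = 1/9 + 1/4
Find common denominator: (4 + 9)/(9*4) = 13/36
Combined rate = 13/36 job per hour
Time together = 1 / (13/36) = 36/13 hours

36/13


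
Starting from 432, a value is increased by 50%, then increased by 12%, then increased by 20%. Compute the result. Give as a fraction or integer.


Start: 432
Step 1: increase by 50% => multiply by 150/100
  432 * 150/100 = 648
Step 2: increase by 12% => multiply by 112/100
  648 * 112/100 = 18144/25
Step 3: increase by 20% => multiply by 120/100
  18144/25 * 120/100 = 108864/125
Final value = 108864/125

108864/125


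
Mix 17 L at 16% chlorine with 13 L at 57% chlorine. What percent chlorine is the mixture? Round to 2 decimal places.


Solute in mixture 1 = 16% of 17 L = 17*16/100 = 68/25 L
Solute in mixture 2 = 57% of 13 L = 13*57/100 = 741/100 L
Total solute = 68/25 + 741/100 = 1013/100 L
Total volume = 17 + 13 = 30 L
Final concentration = 1013/100/30 * 100 = 33.77%

33.77


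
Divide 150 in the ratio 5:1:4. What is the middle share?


Ratio = 5:1:4
Total parts = 5 + 1 + 4 = 10
Value per part = 150 / 10 = 15
First share = 5 * 15 = 75
Middle share = 1 * 15 = 15
Third share = 4 * 15 = 60

15


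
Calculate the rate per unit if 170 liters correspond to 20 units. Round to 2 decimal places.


Total liters = 170
Number of units = 20
Unit rate = 170 / 20
= 8.50 liters per unit

8.50


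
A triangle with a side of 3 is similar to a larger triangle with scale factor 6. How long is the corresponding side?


Similar triangles have proportional sides
Scale factor = 6
Smaller side = 3
Corresponding larger side = 3 * 6
= 18

18


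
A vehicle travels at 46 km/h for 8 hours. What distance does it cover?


Using distance = speed * time
Speed = 46 km/h
Time = 8 hours
Distance = 46 * 8
= 368 km

368


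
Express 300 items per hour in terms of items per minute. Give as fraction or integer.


Converting from per hour to per minute
Rate = 300 items per hour
Divide by 60: 300/60
= 5 items per minute

5


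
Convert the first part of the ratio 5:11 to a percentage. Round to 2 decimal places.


Total parts = 5 + 11 = 16
First part fraction = 5/16
Percentage = (5/16) * 100
= 0.3125 * 100
= 31.25%

31.25


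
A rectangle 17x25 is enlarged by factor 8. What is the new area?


Original dimensions: 17 x 25
Enlargement factor = 8
New width = 17 * 8 = 136
New height = 25 * 8 = 200
New area = 136 * 200 = 27200

27200


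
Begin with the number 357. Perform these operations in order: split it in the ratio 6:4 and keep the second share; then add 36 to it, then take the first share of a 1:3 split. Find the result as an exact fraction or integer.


Start with 357.
Step 1: Split 6:4, second share = 357 * 4/10 = 714/5
Step 2: Add 36: 714/5+36=894/5; split 1:3 first = 894/5*1/4 = 447/10
Final result = 447/10

447/10


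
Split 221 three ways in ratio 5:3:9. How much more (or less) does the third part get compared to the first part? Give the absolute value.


Total parts = 5 + 3 + 9 = 17
Value per part = 221 / 17 = 13
Shares: 5*13=65, 3*13=39, 9*13=117
Third share = 117, first share = 65
Difference = |117 - 65| = 52

52


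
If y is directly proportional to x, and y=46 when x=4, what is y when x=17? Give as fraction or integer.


Direct proportion: y = kx
Find k: k = 46/4 = 23/2
Compute y at x=17: y = 23/2 * 17
y = 391/2

391/2
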